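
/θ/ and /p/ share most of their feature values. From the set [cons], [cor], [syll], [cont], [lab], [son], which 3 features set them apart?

[continuant], [labial], [coronal]

/θ/ is the voiceless dental fricative and /p/ is the voiceless bilabial stop. Both are [+consonantal], [−syllabic], [−sonorant]. /θ/ is [+continuant] while /p/ is [−continuant]; /θ/ is [−labial] while /p/ is [+labial]; /θ/ is [+coronal] while /p/ is [−coronal], so the distinguishing features are [continuant], [labial], [coronal].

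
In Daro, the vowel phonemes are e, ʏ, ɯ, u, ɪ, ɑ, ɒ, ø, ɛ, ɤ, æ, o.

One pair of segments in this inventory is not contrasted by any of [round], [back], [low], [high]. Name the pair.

e, ɛ

/e/ (mid front unrounded tense vowel) and /ɛ/ (mid front unrounded lax vowel) are both [-round], [-back], [-low], [-high], so none of the listed features separates them. (They do differ in [tense], which is not among the given features.) Every other pair in the inventory differs on at least one listed feature.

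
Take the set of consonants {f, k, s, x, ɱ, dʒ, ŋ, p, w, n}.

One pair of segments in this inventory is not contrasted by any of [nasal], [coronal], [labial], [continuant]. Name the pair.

w, f

On the given features, /w/ and /f/ have an identical profile: [−nasal], [−coronal], [+labial], [+continuant]. No other two segments in the inventory coincide on all 4 features. (They do differ in [sonorant], [voice], [round] and [dorsal], which are not among the given features.)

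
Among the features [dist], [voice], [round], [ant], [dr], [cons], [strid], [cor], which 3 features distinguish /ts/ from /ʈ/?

[strident], [delayed release], [anterior]

The two segments share [−distributed], [−voice], [−round], [+consonantal], [+coronal]. The only features from the list on which they differ: /ts/ is [+strident] while /ʈ/ is [−strident]; /ts/ is [+delayed release] while /ʈ/ is [−delayed release]; /ts/ is [+anterior] while /ʈ/ is [−anterior].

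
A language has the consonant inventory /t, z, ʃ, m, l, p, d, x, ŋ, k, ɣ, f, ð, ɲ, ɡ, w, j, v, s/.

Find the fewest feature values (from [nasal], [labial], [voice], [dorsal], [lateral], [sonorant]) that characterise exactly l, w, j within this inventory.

/l, w, j/ are all [+sonorant], [−nasal], and no other segment in the inventory matches both values. Dropping any one of them over-generates: [−nasal] alone would also admit /t, z, ʃ, p, …/; [+sonorant] alone would also admit /m, ŋ, ɲ/. No other single listed feature picks out exactly this set either, so fewer than two features will not do.

[+sonorant, −nasal]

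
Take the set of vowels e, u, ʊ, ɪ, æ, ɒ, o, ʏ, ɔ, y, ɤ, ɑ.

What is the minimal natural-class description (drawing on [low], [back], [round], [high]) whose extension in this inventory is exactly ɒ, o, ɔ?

The class [-high], [+round] has exactly /ɒ, o, ɔ/ as its extension in this inventory. No smaller conjunction from the listed features achieves this: [+round] alone would also admit /u, ʊ, ʏ, y/; [-high] alone would also admit /e, æ, ɤ, ɑ/; and checking the remaining single features turns up none with this extension.

[-high, +round]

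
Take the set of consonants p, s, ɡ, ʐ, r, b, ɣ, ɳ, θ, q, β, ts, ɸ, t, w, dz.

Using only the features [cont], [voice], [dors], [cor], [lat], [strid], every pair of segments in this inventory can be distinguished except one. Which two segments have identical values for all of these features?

ɣ, w

Both /ɣ/ and /w/ are [+continuant], [+voice], [+dorsal], [−coronal], [−lateral], [−strident]. Since the list omits [sonorant], [labial] and [round] — which do distinguish the voiced velar fricative from the labial-velar glide — this pair collapses; all other pairs remain distinct.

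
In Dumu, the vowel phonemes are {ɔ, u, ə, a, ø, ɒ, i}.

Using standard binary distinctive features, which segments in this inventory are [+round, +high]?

u

Checking each segment against [+round], [+high]: /u/ (high back rounded tense vowel) satisfies every feature; every other segment in the inventory fails at least one.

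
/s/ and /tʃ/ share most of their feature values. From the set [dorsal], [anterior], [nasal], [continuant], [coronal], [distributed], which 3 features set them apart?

[continuant], [anterior], [distributed]

/s/ is the voiceless alveolar fricative and /tʃ/ is the voiceless postalveolar affricate. Both are [−dorsal], [−nasal], [+coronal]. /s/ is [+continuant] while /tʃ/ is [−continuant]; /s/ is [+anterior] while /tʃ/ is [−anterior]; /s/ is [−distributed] while /tʃ/ is [+distributed], so the distinguishing features are [continuant], [anterior], [distributed].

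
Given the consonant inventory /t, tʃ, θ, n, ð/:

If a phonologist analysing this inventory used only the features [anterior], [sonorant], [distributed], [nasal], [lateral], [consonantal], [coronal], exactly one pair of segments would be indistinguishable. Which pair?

ð, θ

/ð/ (voiced dental fricative) and /θ/ (voiceless dental fricative) are both [+anterior], [−sonorant], [+distributed], [−nasal], [−lateral], [+consonantal], [+coronal], so none of the listed features separates them. (They do differ in [voice], which is not among the given features.) Every other pair in the inventory differs on at least one listed feature.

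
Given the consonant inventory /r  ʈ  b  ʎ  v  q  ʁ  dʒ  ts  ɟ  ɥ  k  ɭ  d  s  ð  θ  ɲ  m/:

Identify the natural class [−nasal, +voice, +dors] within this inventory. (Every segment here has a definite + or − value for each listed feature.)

ʎ, ʁ, ɟ, ɥ

Checking each segment against [−nasal], [+voice], [+dorsal]: /ʎ/ (palatal lateral approximant), /ʁ/ (voiced uvular fricative), /ɟ/ (voiced palatal stop), /ɥ/ (labial-palatal glide) satisfy every feature; every other segment in the inventory fails at least one.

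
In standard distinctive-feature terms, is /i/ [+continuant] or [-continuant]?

[+continuant]

As the high front unrounded tense vowel, /i/ is [+continuant].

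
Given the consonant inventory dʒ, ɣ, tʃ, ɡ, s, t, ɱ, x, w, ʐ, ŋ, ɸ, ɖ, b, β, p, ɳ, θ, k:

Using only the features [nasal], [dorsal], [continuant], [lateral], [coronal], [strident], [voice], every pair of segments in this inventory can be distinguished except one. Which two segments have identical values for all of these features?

/ɣ/ (voiced velar fricative) and /w/ (labial-velar glide) are both [−nasal], [+dorsal], [+continuant], [−lateral], [−coronal], [−strident], [+voice], so none of the listed features separates them. (They do differ in [sonorant], [labial] and [round], which are not among the given features.) Every other pair in the inventory differs on at least one listed feature.

ɣ, w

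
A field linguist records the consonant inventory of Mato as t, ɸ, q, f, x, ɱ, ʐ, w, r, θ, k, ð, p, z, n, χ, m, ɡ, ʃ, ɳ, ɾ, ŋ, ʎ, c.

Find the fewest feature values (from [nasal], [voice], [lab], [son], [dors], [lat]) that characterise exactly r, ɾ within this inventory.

/r, ɾ/ are all [+sonorant], [-nasal], [-dorsal], and no other segment in the inventory matches all three values. Dropping any one of them over-generates: [-nasal, -dorsal] alone would also admit /t, ɸ, f, ʐ, …/; [+sonorant, -dorsal] alone would also admit /ɱ, n, m, ɳ/; [+sonorant, -nasal] alone would also admit /w, ʎ/. No other combination of two listed features picks out exactly this set either, so fewer than three features will not do.

[+son, -nasal, -dors]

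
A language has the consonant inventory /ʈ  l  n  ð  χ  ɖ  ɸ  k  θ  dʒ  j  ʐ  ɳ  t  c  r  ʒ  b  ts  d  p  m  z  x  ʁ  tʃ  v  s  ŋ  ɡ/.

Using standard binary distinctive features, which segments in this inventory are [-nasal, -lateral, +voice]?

Eliminate segments failing any feature: /ʈ, χ, ɸ, k, θ, t, c, ts, p, x, tʃ, s/ are [-voice]; /l/ is [+lateral]; /n, ɳ, m, ŋ/ are [+nasal]. The remaining /ð, ɖ, dʒ, j, ʐ, r, ʒ, b, d, z, ʁ, v, ɡ/ satisfy [-nasal], [-lateral], [+voice].

ð, ɖ, dʒ, j, ʐ, r, ʒ, b, d, z, ʁ, v, ɡ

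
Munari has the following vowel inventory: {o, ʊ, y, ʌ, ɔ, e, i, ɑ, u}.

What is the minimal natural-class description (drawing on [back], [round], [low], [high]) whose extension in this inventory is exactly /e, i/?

Every target segment is [-back], [-round]; each remaining inventory member fails at least one of these. Each conjunct is needed — [-round] alone would also admit /ʌ, ɑ/; [-back] alone would also admit /y/ — and no other single listed feature has exactly this extension, so two is the minimum.

[-back, -round]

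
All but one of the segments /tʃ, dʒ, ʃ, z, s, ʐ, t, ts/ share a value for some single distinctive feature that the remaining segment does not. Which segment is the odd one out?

/tʃ, ts, ʐ, z, dʒ, ʃ, s/ are all [+strident], but /t/ (voiceless alveolar stop) is [−strident]. No other single segment can be removed to leave a set sharing one feature value that the removed segment lacks, so /t/ is the odd one out.

t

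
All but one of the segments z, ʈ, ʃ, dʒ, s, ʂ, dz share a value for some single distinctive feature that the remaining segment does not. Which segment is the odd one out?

The remaining segments after removing /ʈ/ share [+strident]; /ʈ/ (voiceless retroflex stop) is [−strident]. For every other candidate removal, the leftover set fails to share any single feature value that the removed segment lacks.

ʈ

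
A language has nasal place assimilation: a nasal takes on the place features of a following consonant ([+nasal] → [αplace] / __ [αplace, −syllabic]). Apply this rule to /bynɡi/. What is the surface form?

[byŋɡi]

The only nasal preceding a consonant is /n/ before /ɡ/. /ɡ/ is [+dorsal], so /n/ → /ŋ/, giving [byŋɡi].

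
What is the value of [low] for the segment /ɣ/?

/ɣ/ is the voiced velar fricative. The feature [low] marks segments produced with the tongue body lowered; /ɣ/ lacks this property, so it is [−low].

[−low]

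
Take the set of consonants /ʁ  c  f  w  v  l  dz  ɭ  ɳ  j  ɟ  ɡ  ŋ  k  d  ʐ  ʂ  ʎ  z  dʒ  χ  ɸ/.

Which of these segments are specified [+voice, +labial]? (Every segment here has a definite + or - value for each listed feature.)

w, v

Checking each segment against [+voice], [+labial]: /w/ (labial-velar glide), /v/ (voiced labiodental fricative) satisfy every feature; every other segment in the inventory fails at least one.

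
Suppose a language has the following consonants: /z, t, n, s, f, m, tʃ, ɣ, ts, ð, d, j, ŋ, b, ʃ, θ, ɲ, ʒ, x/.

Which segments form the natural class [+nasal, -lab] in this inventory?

Among the inventory, the [+nasal] segments are /n, m, ŋ, ɲ/.
Intersecting with [-labial] leaves /n, ŋ, ɲ/.

n, ŋ, ɲ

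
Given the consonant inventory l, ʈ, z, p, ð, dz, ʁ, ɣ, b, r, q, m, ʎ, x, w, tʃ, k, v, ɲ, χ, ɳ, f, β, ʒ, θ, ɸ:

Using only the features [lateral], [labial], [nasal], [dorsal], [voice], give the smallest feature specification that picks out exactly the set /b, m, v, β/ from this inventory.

/b, m, v, β/ are all [+voice], [+labial], [−dorsal], and no other segment in the inventory matches all three values. Dropping any one of them over-generates: [+labial, −dorsal] alone would also admit /p, f, ɸ/; [+voice, −dorsal] alone would also admit /l, z, ð, dz, …/; [+voice, +labial] alone would also admit /w/. No other combination of two listed features picks out exactly this set either, so fewer than three features will not do.

[+voice, +labial, −dorsal]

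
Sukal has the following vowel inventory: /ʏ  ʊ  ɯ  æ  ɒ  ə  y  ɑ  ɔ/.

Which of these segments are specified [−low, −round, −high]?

Eliminate segments failing any feature: /ʏ, ʊ, y, ɔ/ are [+round]; /ɯ/ is [+high]; /æ, ɒ, ɑ/ are [+low]. The remaining /ə/ satisfy [−low], [−round], [−high].

ə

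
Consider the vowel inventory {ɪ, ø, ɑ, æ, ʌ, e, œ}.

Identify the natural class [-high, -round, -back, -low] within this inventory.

Eliminate segments failing any feature: /ɪ/ is [+high]; /ø, œ/ are [+round]; /ɑ, ʌ/ are [+back]; /æ/ is [+low]. The remaining /e/ satisfy [-high], [-round], [-back], [-low].

e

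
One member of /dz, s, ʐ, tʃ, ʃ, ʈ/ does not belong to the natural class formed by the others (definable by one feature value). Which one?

ʈ

[strident] groups all but one: /ʃ, dz, tʃ, s, ʐ/ share [+strident] while /ʈ/ (voiceless retroflex stop) alone is [−strident]. Removing any other segment would not leave a single-feature class that excludes it.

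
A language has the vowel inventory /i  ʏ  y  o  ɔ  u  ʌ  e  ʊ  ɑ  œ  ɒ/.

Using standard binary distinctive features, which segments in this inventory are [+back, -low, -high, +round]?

First, the [+back] segments are /o, ɔ, u, ʌ, ʊ, ɑ, ɒ/.
Within that set, [-low] gives /o, ɔ, u, ʌ, ʊ/.
Among these, [-high] gives /o, ɔ, ʌ/.
Of those, [+round] leaves /o, ɔ/.

o, ɔ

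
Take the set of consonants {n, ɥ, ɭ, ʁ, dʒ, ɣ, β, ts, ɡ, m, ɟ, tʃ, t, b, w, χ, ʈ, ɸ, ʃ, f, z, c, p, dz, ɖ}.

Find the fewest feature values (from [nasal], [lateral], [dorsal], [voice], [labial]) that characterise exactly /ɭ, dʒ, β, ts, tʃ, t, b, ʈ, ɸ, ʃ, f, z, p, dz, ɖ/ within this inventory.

[-nasal, -dorsal]

Every target segment is [-nasal], [-dorsal]; each remaining inventory member fails at least one of these. Each conjunct is needed — [-dorsal] alone would also admit /n, m/; [-nasal] alone would also admit /ɥ, ʁ, ɣ, ɡ, …/ — and no other single listed feature has exactly this extension, so two is the minimum.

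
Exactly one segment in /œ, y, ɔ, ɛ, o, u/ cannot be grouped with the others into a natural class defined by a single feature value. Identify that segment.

The remaining segments after removing /ɛ/ share [+round]; /ɛ/ (mid front unrounded lax vowel) is [-round]. For every other candidate removal, the leftover set fails to share any single feature value that the removed segment lacks.

ɛ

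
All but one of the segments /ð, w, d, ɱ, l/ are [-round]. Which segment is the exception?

/l, ɱ, d, ð/ are all [-round]; /w/ (labial-velar glide) is [+round].

w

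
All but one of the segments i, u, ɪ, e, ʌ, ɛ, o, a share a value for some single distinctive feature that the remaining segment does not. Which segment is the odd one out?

a

The remaining segments after removing /a/ share [−low]; /a/ (low unrounded vowel) is [+low]. For every other candidate removal, the leftover set fails to share any single feature value that the removed segment lacks.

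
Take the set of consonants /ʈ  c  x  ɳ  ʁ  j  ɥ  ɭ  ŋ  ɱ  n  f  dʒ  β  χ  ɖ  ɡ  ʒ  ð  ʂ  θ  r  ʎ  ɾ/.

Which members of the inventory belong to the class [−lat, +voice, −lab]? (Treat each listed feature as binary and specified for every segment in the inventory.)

Eliminate segments failing any feature: /ʈ, c, x, f, χ, ʂ, θ/ are [−voice]; /ɥ, ɱ, β/ are [+labial]; /ɭ, ʎ/ are [+lateral]. The remaining /ɳ, ʁ, j, ŋ, n, dʒ, ɖ, ɡ, ʒ, ð, r, ɾ/ satisfy [−lateral], [+voice], [−labial].

ɳ, ʁ, j, ŋ, n, dʒ, ɖ, ɡ, ʒ, ð, r, ɾ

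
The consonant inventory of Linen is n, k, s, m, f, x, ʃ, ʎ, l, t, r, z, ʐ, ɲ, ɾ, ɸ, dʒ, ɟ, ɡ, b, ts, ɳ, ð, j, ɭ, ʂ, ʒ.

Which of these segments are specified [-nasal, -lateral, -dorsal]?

First, the [-nasal] segments are /k, s, f, x, ʃ, ʎ, l, t, r, z, ʐ, ɾ, ɸ, dʒ, ɟ, ɡ, b, ts, ð, j, ɭ, ʂ, ʒ/.
Intersecting with [-lateral] gives /k, s, f, x, ʃ, t, r, z, ʐ, ɾ, ɸ, dʒ, ɟ, ɡ, b, ts, ð, j, ʂ, ʒ/.
Among these, [-dorsal] leaves /s, f, ʃ, t, r, z, ʐ, ɾ, ɸ, dʒ, b, ts, ð, ʂ, ʒ/.

s, f, ʃ, t, r, z, ʐ, ɾ, ɸ, dʒ, b, ts, ð, ʂ, ʒ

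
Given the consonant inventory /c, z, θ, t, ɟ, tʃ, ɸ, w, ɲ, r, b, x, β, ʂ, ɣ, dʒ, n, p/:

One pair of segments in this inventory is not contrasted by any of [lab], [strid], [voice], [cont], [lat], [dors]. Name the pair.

ɲ, ɟ

Both /ɲ/ and /ɟ/ are [−labial], [−strident], [+voice], [−continuant], [−lateral], [+dorsal]. Since the list omits [sonorant] and [nasal] — which do distinguish the palatal nasal from the voiced palatal stop — this pair collapses; all other pairs remain distinct.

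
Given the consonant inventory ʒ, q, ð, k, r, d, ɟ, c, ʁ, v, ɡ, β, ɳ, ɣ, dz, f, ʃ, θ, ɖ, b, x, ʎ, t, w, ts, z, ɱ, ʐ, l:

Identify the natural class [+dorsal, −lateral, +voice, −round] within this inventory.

ɟ, ʁ, ɡ, ɣ

Checking each segment against [+dorsal], [−lateral], [+voice], [−round]: /ɟ/ (voiced palatal stop), /ʁ/ (voiced uvular fricative), /ɡ/ (voiced velar stop), /ɣ/ (voiced velar fricative) satisfy every feature; every other segment in the inventory fails at least one.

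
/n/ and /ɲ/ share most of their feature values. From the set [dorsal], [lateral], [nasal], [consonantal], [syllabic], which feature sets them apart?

[dorsal]

/n/ is the alveolar nasal and /ɲ/ is the palatal nasal. Both are [−lateral], [+nasal], [+consonantal], [−syllabic]. /n/ is [−dorsal] while /ɲ/ is [+dorsal], so the distinguishing feature is [dorsal].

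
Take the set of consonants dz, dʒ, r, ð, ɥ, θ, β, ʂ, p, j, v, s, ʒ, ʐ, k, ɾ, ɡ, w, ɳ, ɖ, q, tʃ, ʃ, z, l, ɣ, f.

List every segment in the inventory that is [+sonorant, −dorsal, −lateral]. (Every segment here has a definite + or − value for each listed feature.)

Eliminate segments failing any feature: /dz, dʒ, ð, θ, β, ʂ, p, v, s, ʒ, ʐ, k, ɡ, ɖ, q, tʃ, ʃ, z, ɣ, f/ are [−sonorant]; /ɥ, j, w/ are [+dorsal]; /l/ is [+lateral]. The remaining /r, ɾ, ɳ/ satisfy [+sonorant], [−dorsal], [−lateral].

r, ɾ, ɳ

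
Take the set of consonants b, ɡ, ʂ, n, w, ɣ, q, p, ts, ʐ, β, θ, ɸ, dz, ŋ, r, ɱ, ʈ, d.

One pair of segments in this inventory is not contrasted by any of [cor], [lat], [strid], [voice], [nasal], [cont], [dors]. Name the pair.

On the given features, /w/ and /ɣ/ have an identical profile: [-coronal], [-lateral], [-strident], [+voice], [-nasal], [+continuant], [+dorsal]. No other two segments in the inventory coincide on all 7 features. (They do differ in [sonorant], [labial] and [round], which are not among the given features.)

w, ɣ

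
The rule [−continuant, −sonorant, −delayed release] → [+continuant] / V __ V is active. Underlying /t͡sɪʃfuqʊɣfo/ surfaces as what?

Only /q/ occurs between two vowels (/u/ __ /ʊ/) and matches the structural description. It is a voiceless uvular stop, so [−continuant, −sonorant, −delayed release] holds; changing it to [+continuant] with all other features held fixed yields /χ/ (voiceless uvular fricative). No other segment meets both the structural description and the environment, so the output is [t͡sɪʃfuχʊɣfo].

[t͡sɪʃfuχʊɣfo]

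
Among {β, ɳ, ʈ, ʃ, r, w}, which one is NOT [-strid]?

/ɳ, w, β, ʈ, r/ are all [-strident]; /ʃ/ (voiceless postalveolar fricative) is [+strident].

ʃ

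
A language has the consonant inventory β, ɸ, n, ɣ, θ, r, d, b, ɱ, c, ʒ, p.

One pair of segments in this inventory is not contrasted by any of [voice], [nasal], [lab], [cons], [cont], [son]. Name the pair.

/ɣ/ (voiced velar fricative) and /ʒ/ (voiced postalveolar fricative) are both [+voice], [−nasal], [−labial], [+consonantal], [+continuant], [−sonorant], so none of the listed features separates them. (They do differ in [strident], [coronal] and [dorsal], which are not among the given features.) Every other pair in the inventory differs on at least one listed feature.

ɣ, ʒ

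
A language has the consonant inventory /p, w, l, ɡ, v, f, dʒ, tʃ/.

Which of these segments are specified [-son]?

The feature [sonorant] marks segments produced without turbulent airflow (nasals, liquids, glides, vowels). In this inventory /p, ɡ, v, f, dʒ, tʃ/ lack that property, so they are [-sonorant]; /w, l/ are [+sonorant].

p, ɡ, v, f, dʒ, tʃ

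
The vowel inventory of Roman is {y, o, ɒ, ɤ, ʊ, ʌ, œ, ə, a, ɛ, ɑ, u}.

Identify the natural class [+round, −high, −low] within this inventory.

First, the [+round] segments are /y, o, ɒ, ʊ, œ, u/.
Intersecting with [−high] gives /o, ɒ, œ/.
Of those, [−low] leaves /o, œ/.

o, œ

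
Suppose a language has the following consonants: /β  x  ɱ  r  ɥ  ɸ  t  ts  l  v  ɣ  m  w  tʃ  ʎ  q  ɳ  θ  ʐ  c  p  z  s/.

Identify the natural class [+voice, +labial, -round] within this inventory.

Among the inventory, the [+voice] segments are /β, ɱ, r, ɥ, l, v, ɣ, m, w, ʎ, ɳ, ʐ, z/.
Intersecting with [+labial] gives /β, ɱ, ɥ, v, m, w/.
Of those, [-round] leaves /β, ɱ, v, m/.

β, ɱ, v, m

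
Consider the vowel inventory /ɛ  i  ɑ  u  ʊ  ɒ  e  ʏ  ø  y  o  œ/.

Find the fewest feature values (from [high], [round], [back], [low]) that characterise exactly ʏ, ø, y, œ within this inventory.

Every target segment is [−back], [+round]; each remaining inventory member fails at least one of these. Each conjunct is needed — [+round] alone would also admit /u, ʊ, ɒ, o/; [−back] alone would also admit /ɛ, i, e/ — and no other single listed feature has exactly this extension, so two is the minimum.

[−back, +round]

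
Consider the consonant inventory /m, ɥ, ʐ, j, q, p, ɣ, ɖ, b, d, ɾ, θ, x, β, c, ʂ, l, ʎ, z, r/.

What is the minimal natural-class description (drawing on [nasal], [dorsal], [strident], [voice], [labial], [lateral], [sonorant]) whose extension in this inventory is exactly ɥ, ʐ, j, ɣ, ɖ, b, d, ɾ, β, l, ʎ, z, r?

[+voice, −nasal]

/ɥ, ʐ, j, ɣ, ɖ, b, d, ɾ, β, l, ʎ, z, r/ are all [+voice], [−nasal], and no other segment in the inventory matches both values. Dropping any one of them over-generates: [−nasal] alone would also admit /q, p, θ, x, …/; [+voice] alone would also admit /m/. No other single listed feature picks out exactly this set either, so fewer than two features will not do.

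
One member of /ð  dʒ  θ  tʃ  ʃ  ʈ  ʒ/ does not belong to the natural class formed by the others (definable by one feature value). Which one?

ʈ

[distributed] groups all but one: /ʃ, ð, θ, tʃ, ʒ, dʒ/ share [+distributed] while /ʈ/ (voiceless retroflex stop) alone is [−distributed]. Removing any other segment would not leave a single-feature class that excludes it.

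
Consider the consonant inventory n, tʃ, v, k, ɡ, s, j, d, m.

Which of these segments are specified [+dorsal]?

k, ɡ, j

The feature [dorsal] marks segments articulated with the tongue body. In this inventory /k, ɡ, j/ have that property, so they are [+dorsal]; /n, tʃ, v, s, d, m/ are [−dorsal].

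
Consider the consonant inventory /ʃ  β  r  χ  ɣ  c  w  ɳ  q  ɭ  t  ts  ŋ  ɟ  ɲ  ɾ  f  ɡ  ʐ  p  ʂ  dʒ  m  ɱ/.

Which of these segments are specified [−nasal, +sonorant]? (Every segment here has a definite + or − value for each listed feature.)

r, w, ɭ, ɾ

Eliminate segments failing any feature: /ʃ, β, χ, ɣ, c, q, t, ts, ɟ, f, ɡ, ʐ, p, ʂ, dʒ/ are [−sonorant]; /ɳ, ŋ, ɲ, m, ɱ/ are [+nasal]. The remaining /r, w, ɭ, ɾ/ satisfy [−nasal], [+sonorant].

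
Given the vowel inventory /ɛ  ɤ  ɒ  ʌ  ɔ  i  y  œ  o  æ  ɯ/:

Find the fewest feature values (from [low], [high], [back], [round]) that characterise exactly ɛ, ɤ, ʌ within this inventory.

[−high, −low, −round]

The class [−high], [−low], [−round] has exactly /ɛ, ɤ, ʌ/ as its extension in this inventory. No smaller conjunction from the listed features achieves this: [−low, −round] alone would also admit /i, ɯ/; [−high, −round] alone would also admit /æ/; [−high, −low] alone would also admit /ɔ, œ, o/; and checking the remaining two-feature bundles turns up none with this extension.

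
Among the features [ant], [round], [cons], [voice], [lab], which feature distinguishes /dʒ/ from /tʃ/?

[voice]

The two segments share [−anterior], [−round], [+consonantal], [−labial]. The only feature from the list on which they differ: /dʒ/ is [+voice] while /tʃ/ is [−voice].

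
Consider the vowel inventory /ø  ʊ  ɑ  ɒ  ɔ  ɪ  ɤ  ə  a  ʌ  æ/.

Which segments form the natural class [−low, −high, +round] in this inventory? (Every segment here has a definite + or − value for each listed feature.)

ø, ɔ

Eliminate segments failing any feature: /ʊ, ɪ/ are [+high]; /ɑ, ɒ, a, æ/ are [+low]; /ɤ, ə, ʌ/ are [−round]. The remaining /ø, ɔ/ satisfy [−low], [−high], [+round].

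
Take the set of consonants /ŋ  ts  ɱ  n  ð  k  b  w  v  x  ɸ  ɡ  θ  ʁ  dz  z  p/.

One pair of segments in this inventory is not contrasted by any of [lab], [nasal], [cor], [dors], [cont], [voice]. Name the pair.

z, ð

/z/ (voiced alveolar fricative) and /ð/ (voiced dental fricative) are both [−labial], [−nasal], [+coronal], [−dorsal], [+continuant], [+voice], so none of the listed features separates them. (They do differ in [strident] and [distributed], which are not among the given features.) Every other pair in the inventory differs on at least one listed feature.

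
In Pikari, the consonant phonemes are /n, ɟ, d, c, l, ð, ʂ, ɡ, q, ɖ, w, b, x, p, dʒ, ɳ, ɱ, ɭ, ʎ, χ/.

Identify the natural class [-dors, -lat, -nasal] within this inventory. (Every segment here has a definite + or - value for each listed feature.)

d, ð, ʂ, ɖ, b, p, dʒ

The [-dorsal] segments are /n, d, l, ð, ʂ, ɖ, b, p, dʒ, ɳ, ɱ, ɭ/.
Within that set, [-lateral] gives /n, d, ð, ʂ, ɖ, b, p, dʒ, ɳ, ɱ/.
Intersecting with [-nasal] leaves /d, ð, ʂ, ɖ, b, p, dʒ/.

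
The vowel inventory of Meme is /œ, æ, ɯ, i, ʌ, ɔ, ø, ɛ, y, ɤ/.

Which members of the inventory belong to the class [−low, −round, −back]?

The [−low] segments are /œ, ɯ, i, ʌ, ɔ, ø, ɛ, y, ɤ/.
Of those, [−round] gives /ɯ, i, ʌ, ɛ, ɤ/.
Then [−back] leaves /i, ɛ/.

i, ɛ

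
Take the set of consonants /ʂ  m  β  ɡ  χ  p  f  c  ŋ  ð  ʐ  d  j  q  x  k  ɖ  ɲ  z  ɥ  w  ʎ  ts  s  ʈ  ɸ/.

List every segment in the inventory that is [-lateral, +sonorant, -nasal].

Eliminate segments failing any feature: /ʂ, β, ɡ, χ, p, f, c, ð, ʐ, d, q, x, k, ɖ, z, ts, s, ʈ, ɸ/ are [-sonorant]; /m, ŋ, ɲ/ are [+nasal]; /ʎ/ is [+lateral]. The remaining /j, ɥ, w/ satisfy [-lateral], [+sonorant], [-nasal].

j, ɥ, w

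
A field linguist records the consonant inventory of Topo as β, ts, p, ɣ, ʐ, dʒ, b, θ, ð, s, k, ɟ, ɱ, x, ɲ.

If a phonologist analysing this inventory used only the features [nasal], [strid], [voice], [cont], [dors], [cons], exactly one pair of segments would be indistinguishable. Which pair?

β, ð

On the given features, /β/ and /ð/ have an identical profile: [-nasal], [-strident], [+voice], [+continuant], [-dorsal], [+consonantal]. No other two segments in the inventory coincide on all 6 features. (They do differ in [labial] and [coronal], which are not among the given features.)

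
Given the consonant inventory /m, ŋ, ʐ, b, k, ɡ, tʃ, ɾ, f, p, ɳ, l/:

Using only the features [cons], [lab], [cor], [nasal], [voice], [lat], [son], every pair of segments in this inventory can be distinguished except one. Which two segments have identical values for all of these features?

f, p

Both /f/ and /p/ are [+consonantal], [+labial], [-coronal], [-nasal], [-voice], [-lateral], [-sonorant]. Since the list omits [continuant] — which does distinguish the voiceless labiodental fricative from the voiceless bilabial stop — this pair collapses; all other pairs remain distinct.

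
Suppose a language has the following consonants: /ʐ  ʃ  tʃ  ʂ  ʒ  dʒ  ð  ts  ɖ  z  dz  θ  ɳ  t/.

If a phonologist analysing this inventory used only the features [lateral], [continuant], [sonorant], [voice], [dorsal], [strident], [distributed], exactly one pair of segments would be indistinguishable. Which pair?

ʐ, z

On the given features, /ʐ/ and /z/ have an identical profile: [-lateral], [+continuant], [-sonorant], [+voice], [-dorsal], [+strident], [-distributed]. No other two segments in the inventory coincide on all 7 features. (They do differ in [anterior], which is not among the given features.)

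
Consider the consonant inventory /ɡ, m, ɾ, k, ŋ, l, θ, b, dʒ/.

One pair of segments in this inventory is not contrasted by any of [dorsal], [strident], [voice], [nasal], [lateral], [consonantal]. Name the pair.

On the given features, /ɾ/ and /b/ have an identical profile: [−dorsal], [−strident], [+voice], [−nasal], [−lateral], [+consonantal]. No other two segments in the inventory coincide on all 6 features. (They do differ in [sonorant], [labial] and [coronal], which are not among the given features.)

ɾ, b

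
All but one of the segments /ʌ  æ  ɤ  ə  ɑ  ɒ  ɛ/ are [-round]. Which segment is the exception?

ɒ

Every segment except /ɒ/ is [-round]. /ɒ/ (low back rounded vowel) is [+round], so it is the exception.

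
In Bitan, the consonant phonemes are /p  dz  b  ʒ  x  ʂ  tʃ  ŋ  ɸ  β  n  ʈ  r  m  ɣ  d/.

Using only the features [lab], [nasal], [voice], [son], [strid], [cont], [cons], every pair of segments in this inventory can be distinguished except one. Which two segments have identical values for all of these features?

Both /ŋ/ and /n/ are [-labial], [+nasal], [+voice], [+sonorant], [-strident], [-continuant], [+consonantal]. Since the list omits [coronal] and [dorsal] — which do distinguish the velar nasal from the alveolar nasal — this pair collapses; all other pairs remain distinct.

ŋ, n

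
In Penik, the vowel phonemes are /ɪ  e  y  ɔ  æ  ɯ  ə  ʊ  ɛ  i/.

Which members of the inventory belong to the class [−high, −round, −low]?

Among the inventory, the [−high] segments are /e, ɔ, æ, ə, ɛ/.
Within that set, [−round] gives /e, æ, ə, ɛ/.
Of those, [−low] leaves /e, ə, ɛ/.

e, ə, ɛ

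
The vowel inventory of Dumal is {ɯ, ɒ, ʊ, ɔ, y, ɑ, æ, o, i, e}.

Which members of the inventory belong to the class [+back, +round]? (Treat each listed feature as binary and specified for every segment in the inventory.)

ɒ, ʊ, ɔ, o

Eliminate segments failing any feature: /ɯ, ɑ/ are [−round]; /y, æ, i, e/ are [−back]. The remaining /ɒ, ʊ, ɔ, o/ satisfy [+back], [+round].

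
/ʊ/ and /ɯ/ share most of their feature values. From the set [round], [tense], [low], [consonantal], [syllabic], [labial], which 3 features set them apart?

[labial], [round], [tense]

The two segments share [−low], [−consonantal], [+syllabic]. The only features from the list on which they differ: /ʊ/ is [+labial] while /ɯ/ is [−labial]; /ʊ/ is [+round] while /ɯ/ is [−round]; /ʊ/ is [−tense] while /ɯ/ is [+tense].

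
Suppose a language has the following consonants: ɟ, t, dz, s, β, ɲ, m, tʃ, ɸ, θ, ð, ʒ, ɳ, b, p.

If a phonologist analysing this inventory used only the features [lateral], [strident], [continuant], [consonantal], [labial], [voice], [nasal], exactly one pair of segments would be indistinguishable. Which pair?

Both /ɳ/ and /ɲ/ are [−lateral], [−strident], [−continuant], [+consonantal], [−labial], [+voice], [+nasal]. Since the list omits [dorsal] — which does distinguish the retroflex nasal from the palatal nasal — this pair collapses; all other pairs remain distinct.

ɳ, ɲ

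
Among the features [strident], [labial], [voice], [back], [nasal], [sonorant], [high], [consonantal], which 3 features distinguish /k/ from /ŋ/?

[sonorant], [voice], [nasal]

/k/ is the voiceless velar stop and /ŋ/ is the velar nasal. Both are [−strident], [−labial], [+back], [+high], [+consonantal]. /k/ is [−sonorant] while /ŋ/ is [+sonorant]; /k/ is [−voice] while /ŋ/ is [+voice]; /k/ is [−nasal] while /ŋ/ is [+nasal], so the distinguishing features are [sonorant], [voice], [nasal].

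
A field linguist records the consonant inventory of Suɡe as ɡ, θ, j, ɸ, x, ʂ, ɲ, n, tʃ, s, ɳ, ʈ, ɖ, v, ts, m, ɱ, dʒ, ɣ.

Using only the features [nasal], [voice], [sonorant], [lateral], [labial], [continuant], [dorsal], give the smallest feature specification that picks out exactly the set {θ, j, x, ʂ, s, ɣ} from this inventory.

/θ, j, x, ʂ, s, ɣ/ are all [+continuant], [−labial], and no other segment in the inventory matches both values. Dropping any one of them over-generates: [−labial] alone would also admit /ɡ, ɲ, n, tʃ, …/; [+continuant] alone would also admit /ɸ, v/. No other single listed feature picks out exactly this set either, so fewer than two features will not do.

[+continuant, −labial]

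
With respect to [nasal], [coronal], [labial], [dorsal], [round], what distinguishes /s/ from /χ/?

[coronal], [dorsal]

/s/ is the voiceless alveolar fricative and /χ/ is the voiceless uvular fricative. Both are [−nasal], [−labial], [−round]. /s/ is [+coronal] while /χ/ is [−coronal]; /s/ is [−dorsal] while /χ/ is [+dorsal], so the distinguishing features are [coronal], [dorsal].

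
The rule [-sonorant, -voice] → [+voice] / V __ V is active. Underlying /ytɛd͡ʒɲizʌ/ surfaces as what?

[ydɛd͡ʒɲizʌ]

The only segment in the rule's environment that also matches [-sonorant, -voice] is /t/. Applying [+voice] turns the voiceless alveolar stop into /d/ (voiced alveolar stop), giving [ydɛd͡ʒɲizʌ].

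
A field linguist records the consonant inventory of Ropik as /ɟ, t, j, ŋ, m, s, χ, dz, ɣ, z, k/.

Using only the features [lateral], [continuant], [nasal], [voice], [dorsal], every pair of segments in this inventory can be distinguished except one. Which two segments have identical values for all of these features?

ɣ, j

/ɣ/ (voiced velar fricative) and /j/ (palatal glide) are both [−lateral], [+continuant], [−nasal], [+voice], [+dorsal], so none of the listed features separates them. (They do differ in [sonorant] and [back], which are not among the given features.) Every other pair in the inventory differs on at least one listed feature.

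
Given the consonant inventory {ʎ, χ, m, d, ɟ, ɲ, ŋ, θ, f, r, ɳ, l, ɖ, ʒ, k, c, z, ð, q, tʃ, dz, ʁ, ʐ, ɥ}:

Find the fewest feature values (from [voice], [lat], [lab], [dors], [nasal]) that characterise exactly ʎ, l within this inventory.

The target set is precisely the extension of [+lateral] in this inventory.

[+lat]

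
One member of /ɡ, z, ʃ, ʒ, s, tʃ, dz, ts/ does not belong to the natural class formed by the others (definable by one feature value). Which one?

ɡ

The remaining segments after removing /ɡ/ share [+strident]; /ɡ/ (voiced velar stop) is [−strident]. For every other candidate removal, the leftover set fails to share any single feature value that the removed segment lacks.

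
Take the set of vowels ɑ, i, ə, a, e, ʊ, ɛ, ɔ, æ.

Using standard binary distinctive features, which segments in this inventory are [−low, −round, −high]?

ə, e, ɛ

Checking each segment against [−low], [−round], [−high]: /ə/ (mid central vowel (schwa)), /e/ (mid front unrounded tense vowel), /ɛ/ (mid front unrounded lax vowel) satisfy every feature; every other segment in the inventory fails at least one.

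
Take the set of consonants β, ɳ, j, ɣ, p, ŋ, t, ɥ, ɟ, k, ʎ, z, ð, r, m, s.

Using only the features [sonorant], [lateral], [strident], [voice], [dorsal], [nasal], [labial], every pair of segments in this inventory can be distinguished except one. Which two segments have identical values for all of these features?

On the given features, /ɣ/ and /ɟ/ have an identical profile: [−sonorant], [−lateral], [−strident], [+voice], [+dorsal], [−nasal], [−labial]. No other two segments in the inventory coincide on all 7 features. (They do differ in [continuant] and [back], which are not among the given features.)

ɣ, ɟ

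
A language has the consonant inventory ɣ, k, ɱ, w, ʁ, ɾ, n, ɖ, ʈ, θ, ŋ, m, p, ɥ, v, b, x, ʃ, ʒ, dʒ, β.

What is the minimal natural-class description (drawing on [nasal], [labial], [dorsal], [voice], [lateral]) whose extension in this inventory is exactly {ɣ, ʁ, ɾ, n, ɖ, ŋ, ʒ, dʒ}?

[+voice, −labial]

/ɣ, ʁ, ɾ, n, ɖ, ŋ, ʒ, dʒ/ are all [+voice], [−labial], and no other segment in the inventory matches both values. Dropping any one of them over-generates: [−labial] alone would also admit /k, ʈ, θ, x, …/; [+voice] alone would also admit /ɱ, w, m, ɥ, …/. No other single listed feature picks out exactly this set either, so fewer than two features will not do.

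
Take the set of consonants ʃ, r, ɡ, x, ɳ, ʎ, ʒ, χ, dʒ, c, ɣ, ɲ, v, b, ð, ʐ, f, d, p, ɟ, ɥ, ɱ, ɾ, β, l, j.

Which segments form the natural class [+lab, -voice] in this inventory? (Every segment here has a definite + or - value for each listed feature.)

Eliminate segments failing any feature: /ʃ, r, ɡ, x, ɳ, ʎ, ʒ, χ, dʒ, c, ɣ, ɲ, ð, ʐ, d, ɟ, ɾ, l, j/ are [-labial]; /v, b, ɥ, ɱ, β/ are [+voice]. The remaining /f, p/ satisfy [+labial], [-voice].

f, p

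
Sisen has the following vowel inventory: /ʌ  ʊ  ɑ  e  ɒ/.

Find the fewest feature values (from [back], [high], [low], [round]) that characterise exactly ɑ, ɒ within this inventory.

/ɑ, ɒ/ are exactly the [+low] segments in the inventory, so a single feature suffices.

[+low]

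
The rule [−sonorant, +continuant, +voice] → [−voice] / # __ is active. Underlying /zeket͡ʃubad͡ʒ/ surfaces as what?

The only segment in the rule's environment that also matches [−sonorant, +continuant, +voice] is /z/. Applying [−voice] turns the voiced alveolar fricative into /s/ (voiceless alveolar fricative), giving [seket͡ʃubad͡ʒ].

[seket͡ʃubad͡ʒ]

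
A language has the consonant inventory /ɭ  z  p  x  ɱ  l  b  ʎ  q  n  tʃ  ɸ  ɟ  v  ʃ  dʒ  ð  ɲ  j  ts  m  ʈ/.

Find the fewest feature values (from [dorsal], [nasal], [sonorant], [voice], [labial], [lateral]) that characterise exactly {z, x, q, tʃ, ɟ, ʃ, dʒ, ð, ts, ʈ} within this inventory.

/z, x, q, tʃ, ɟ, ʃ, dʒ, ð, ts, ʈ/ are all [−sonorant], [−labial], and no other segment in the inventory matches both values. Dropping any one of them over-generates: [−labial] alone would also admit /ɭ, l, ʎ, n, …/; [−sonorant] alone would also admit /p, b, ɸ, v/. No other single listed feature picks out exactly this set either, so fewer than two features will not do.

[−sonorant, −labial]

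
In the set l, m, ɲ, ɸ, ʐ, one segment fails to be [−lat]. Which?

/ɸ, ʐ, ɲ, m/ are all [−lateral]; /l/ (alveolar lateral approximant) is [+lateral].

l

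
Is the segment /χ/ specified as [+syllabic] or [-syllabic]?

/χ/ is the voiceless uvular fricative, hence [-syllabic].

[-syllabic]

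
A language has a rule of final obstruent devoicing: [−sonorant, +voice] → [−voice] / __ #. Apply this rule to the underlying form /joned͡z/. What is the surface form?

/d͡z/ satisfies [−sonorant, +voice] and sits in __ #. The [−voice] counterpart of the voiced alveolar affricate is /t͡s/. Other segments in /joned͡z/ either fail the structural description or are not in the environment, so the surface form is [jonet͡s].

[jonet͡s]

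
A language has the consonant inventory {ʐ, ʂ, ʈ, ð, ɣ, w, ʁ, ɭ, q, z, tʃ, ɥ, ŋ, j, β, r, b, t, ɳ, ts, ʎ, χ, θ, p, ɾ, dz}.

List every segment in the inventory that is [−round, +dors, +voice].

Checking each segment against [−round], [+dorsal], [+voice]: /ɣ/ (voiced velar fricative), /ʁ/ (voiced uvular fricative), /ŋ/ (velar nasal), /j/ (palatal glide), /ʎ/ (palatal lateral approximant) satisfy every feature; every other segment in the inventory fails at least one.

ɣ, ʁ, ŋ, j, ʎ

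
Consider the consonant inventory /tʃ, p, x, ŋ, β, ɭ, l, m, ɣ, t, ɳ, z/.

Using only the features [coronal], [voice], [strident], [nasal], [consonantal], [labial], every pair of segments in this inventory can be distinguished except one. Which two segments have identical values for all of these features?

ɭ, l

On the given features, /ɭ/ and /l/ have an identical profile: [+coronal], [+voice], [−strident], [−nasal], [+consonantal], [−labial]. No other two segments in the inventory coincide on all 6 features. (They do differ in [anterior], which is not among the given features.)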